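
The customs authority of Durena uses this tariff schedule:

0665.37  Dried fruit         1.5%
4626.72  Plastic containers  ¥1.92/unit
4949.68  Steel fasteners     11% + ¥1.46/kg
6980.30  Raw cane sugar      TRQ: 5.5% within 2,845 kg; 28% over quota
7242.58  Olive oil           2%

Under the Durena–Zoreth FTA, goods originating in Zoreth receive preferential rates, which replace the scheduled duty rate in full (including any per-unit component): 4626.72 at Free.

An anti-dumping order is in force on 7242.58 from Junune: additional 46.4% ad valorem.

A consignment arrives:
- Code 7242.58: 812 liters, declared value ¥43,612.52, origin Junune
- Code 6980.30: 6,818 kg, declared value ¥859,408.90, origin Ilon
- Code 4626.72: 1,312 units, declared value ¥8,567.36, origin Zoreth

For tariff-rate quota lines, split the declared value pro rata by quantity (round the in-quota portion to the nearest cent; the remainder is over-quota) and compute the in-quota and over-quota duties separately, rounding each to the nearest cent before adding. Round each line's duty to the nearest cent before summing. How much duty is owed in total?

Line 1 (7242.58, Junune, 812 liters, ¥43,612.52):
Base rate for 7242.58 is 2%.
Additional duty on 7242.58 from Junune: +46.4%. Applied ad valorem rate: 2% + 46.4% = 48.4%.
Duty = ¥43,612.52 × 48.4% = ¥21,108.46.
Line 2 (6980.30, Ilon, 6,818 kg, ¥859,408.90):
Code 6980.30 is under a tariff-rate quota (threshold 2,845 kg). In-quota: 2,845 kg at 5.5%; over-quota: 3,973 kg at 28%.
Pro-rata value split: in-quota = ¥859,408.90 × 2,845/6,818 = ¥358,612.25; over-quota = ¥859,408.90 − ¥358,612.25 = ¥500,796.65.
In-quota duty = ¥358,612.25 × 5.5% = ¥19,723.67. Over-quota duty = ¥500,796.65 × 28% = ¥140,223.06.
Line duty = ¥19,723.67 + ¥140,223.06 = ¥159,946.73.
Line 3 (4626.72, Zoreth, 1,312 units, ¥8,567.36):
Base rate for 4626.72 is ¥1.92/unit.
Origin Zoreth qualifies under the Durena–Zoreth agreement and 4626.72 is covered: preferential rate Free applies instead.
Duty = ¥8,567.36 × 0% = ¥0.00.
Total = ¥21,108.46 + ¥159,946.73 + ¥0.00 = ¥181,055.19.

¥181,055.19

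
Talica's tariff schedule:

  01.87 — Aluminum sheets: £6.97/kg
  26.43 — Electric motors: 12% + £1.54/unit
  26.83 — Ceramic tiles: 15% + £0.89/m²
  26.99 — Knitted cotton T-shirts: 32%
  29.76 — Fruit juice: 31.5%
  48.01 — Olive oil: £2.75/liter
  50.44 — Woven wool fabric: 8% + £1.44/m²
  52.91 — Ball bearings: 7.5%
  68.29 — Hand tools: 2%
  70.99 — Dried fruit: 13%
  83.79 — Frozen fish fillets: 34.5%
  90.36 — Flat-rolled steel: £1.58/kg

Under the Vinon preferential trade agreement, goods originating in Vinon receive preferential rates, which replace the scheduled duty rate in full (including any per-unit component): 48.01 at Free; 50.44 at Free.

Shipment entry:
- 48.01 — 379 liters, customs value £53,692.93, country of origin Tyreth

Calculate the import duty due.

Line 1 (48.01, Tyreth, 379 liters, £53,692.93):
Base rate for 48.01 is £2.75/liter.
48.01 has an FTA preferential rate, but origin Tyreth is not Vinon; base rate stands.
Duty = 379 × £2.75 = £1,042.25.

£1,042.25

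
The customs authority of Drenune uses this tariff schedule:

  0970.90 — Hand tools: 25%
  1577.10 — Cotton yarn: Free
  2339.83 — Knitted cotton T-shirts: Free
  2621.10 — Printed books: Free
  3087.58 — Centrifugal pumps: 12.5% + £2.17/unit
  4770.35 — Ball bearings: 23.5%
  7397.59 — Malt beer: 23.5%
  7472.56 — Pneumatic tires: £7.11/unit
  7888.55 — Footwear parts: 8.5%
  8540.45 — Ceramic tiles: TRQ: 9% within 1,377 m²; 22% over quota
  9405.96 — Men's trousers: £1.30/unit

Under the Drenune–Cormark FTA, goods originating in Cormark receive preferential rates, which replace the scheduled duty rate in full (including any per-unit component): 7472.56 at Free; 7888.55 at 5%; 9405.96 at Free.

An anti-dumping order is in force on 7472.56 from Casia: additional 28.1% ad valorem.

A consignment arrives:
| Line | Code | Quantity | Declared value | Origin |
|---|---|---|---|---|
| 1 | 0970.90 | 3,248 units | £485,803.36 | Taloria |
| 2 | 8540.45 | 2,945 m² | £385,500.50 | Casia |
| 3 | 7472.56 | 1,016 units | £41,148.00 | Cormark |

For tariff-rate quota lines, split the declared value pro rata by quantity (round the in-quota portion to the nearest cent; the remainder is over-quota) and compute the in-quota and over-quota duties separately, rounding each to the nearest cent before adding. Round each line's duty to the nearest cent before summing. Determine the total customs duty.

£182,828.54

Line 1 (0970.90, Taloria, 3,248 units, £485,803.36):
Base rate for 0970.90 is 25%.
Duty = £485,803.36 × 25% = £121,450.84.
Line 2 (8540.45, Casia, 2,945 m², £385,500.50):
Code 8540.45 is under a tariff-rate quota (threshold 1,377 m²). In-quota: 1,377 m² at 9%; over-quota: 1,568 m² at 22%.
Pro-rata value split: in-quota = £385,500.50 × 1,377/2,945 = £180,249.30; over-quota = £385,500.50 − £180,249.30 = £205,251.20.
In-quota duty = £180,249.30 × 9% = £16,222.44. Over-quota duty = £205,251.20 × 22% = £45,155.26.
Line duty = £16,222.44 + £45,155.26 = £61,377.70.
Line 3 (7472.56, Cormark, 1,016 units, £41,148.00):
Base rate for 7472.56 is £7.11/unit.
Origin Cormark qualifies under the Drenune–Cormark agreement and 7472.56 is covered: preferential rate Free applies instead.
The additional-duty order on 7472.56 targets Casia, not Cormark; it does not apply.
Duty = £41,148.00 × 0% = £0.00.
Total = £121,450.84 + £61,377.70 + £0.00 = £182,828.54.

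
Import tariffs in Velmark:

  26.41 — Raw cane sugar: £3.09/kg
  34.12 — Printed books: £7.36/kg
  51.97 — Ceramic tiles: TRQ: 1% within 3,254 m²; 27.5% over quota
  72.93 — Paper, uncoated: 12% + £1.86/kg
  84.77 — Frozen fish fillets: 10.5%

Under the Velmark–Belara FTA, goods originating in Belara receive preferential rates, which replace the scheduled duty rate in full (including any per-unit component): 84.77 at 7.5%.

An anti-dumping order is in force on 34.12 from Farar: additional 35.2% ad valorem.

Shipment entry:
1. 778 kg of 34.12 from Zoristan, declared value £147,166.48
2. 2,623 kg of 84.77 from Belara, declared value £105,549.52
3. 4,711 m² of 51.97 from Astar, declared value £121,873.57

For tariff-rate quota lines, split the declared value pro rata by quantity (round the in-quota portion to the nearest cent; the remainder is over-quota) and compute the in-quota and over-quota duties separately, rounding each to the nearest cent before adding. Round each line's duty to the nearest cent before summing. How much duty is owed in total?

£24,849.56

Line 1 (34.12, Zoristan, 778 kg, £147,166.48):
Base rate for 34.12 is £7.36/kg.
The additional-duty order on 34.12 targets Farar, not Zoristan; it does not apply.
Duty = 778 × £7.36 = £5,726.08.
Line 2 (84.77, Belara, 2,623 kg, £105,549.52):
Base rate for 84.77 is 10.5%.
Origin Belara qualifies under the Velmark–Belara agreement and 84.77 is covered: preferential rate 7.5% applies instead.
Duty = £105,549.52 × 7.5% = £7,916.21.
Line 3 (51.97, Astar, 4,711 m², £121,873.57):
Code 51.97 is under a tariff-rate quota (threshold 3,254 m²). In-quota: 3,254 m² at 1%; over-quota: 1,457 m² at 27.5%.
Pro-rata value split: in-quota = £121,873.57 × 3,254/4,711 = £84,180.98; over-quota = £121,873.57 − £84,180.98 = £37,692.59.
In-quota duty = £84,180.98 × 1% = £841.81. Over-quota duty = £37,692.59 × 27.5% = £10,365.46.
Line duty = £841.81 + £10,365.46 = £11,207.27.
Total = £5,726.08 + £7,916.21 + £11,207.27 = £24,849.56.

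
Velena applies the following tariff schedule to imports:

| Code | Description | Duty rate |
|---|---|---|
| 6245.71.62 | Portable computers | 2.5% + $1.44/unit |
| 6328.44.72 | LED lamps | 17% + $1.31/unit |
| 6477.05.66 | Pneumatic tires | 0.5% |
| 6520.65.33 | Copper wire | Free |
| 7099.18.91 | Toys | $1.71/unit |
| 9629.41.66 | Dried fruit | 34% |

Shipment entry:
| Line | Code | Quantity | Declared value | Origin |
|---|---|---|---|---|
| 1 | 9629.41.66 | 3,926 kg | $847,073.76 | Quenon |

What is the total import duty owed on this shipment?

Line 1 (9629.41.66, Quenon, 3,926 kg, $847,073.76):
Base rate for 9629.41.66 is 34%.
Duty = $847,073.76 × 34% = $288,005.08.

$288,005.08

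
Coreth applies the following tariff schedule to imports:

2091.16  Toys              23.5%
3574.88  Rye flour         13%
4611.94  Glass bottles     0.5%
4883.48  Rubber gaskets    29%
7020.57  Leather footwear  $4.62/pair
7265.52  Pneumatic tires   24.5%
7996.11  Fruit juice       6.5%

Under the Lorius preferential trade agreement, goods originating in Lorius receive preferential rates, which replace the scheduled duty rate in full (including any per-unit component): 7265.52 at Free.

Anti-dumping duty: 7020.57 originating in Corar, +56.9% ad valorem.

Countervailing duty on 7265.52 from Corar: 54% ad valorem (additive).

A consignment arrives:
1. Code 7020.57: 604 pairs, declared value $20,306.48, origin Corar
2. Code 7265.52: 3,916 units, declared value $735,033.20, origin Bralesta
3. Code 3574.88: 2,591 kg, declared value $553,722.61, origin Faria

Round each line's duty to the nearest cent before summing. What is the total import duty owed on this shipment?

$266,411.94

Line 1 (7020.57, Corar, 604 pairs, $20,306.48):
Base rate for 7020.57 is $4.62/pair.
Additional duty on 7020.57 from Corar: +56.9% ad valorem. Applied ad valorem rate = 56.9%.
Duty = $20,306.48 × 56.9% + 604 × $4.62 = $14,344.87.
Line 2 (7265.52, Bralesta, 3,916 units, $735,033.20):
Base rate for 7265.52 is 24.5%.
7265.52 has an FTA preferential rate, but origin Bralesta is not Lorius; base rate stands.
The additional-duty order on 7265.52 targets Corar, not Bralesta; it does not apply.
Duty = $735,033.20 × 24.5% = $180,083.13.
Line 3 (3574.88, Faria, 2,591 kg, $553,722.61):
Base rate for 3574.88 is 13%.
Duty = $553,722.61 × 13% = $71,983.94.
Total = $14,344.87 + $180,083.13 + $71,983.94 = $266,411.94.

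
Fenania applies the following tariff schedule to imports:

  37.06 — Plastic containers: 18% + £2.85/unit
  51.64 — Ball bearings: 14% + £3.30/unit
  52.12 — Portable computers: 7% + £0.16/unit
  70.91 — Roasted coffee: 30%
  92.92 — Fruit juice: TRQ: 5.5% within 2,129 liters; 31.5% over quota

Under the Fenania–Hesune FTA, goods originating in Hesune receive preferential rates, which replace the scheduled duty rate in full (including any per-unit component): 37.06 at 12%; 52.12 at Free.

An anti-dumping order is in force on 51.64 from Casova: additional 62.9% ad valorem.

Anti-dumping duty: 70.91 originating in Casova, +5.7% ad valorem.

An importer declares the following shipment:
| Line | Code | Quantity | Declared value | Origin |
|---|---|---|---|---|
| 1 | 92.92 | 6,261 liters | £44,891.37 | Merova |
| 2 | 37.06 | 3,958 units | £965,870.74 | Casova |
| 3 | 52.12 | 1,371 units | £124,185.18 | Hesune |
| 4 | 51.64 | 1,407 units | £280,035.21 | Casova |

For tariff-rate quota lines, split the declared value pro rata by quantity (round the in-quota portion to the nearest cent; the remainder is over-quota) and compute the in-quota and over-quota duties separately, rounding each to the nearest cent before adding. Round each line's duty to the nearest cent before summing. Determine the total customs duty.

Line 1 (92.92, Merova, 6,261 liters, £44,891.37):
Code 92.92 is under a tariff-rate quota (threshold 2,129 liters). In-quota: 2,129 liters at 5.5%; over-quota: 4,132 liters at 31.5%.
Pro-rata value split: in-quota = £44,891.37 × 2,129/6,261 = £15,264.93; over-quota = £44,891.37 − £15,264.93 = £29,626.44.
In-quota duty = £15,264.93 × 5.5% = £839.57. Over-quota duty = £29,626.44 × 31.5% = £9,332.33.
Line duty = £839.57 + £9,332.33 = £10,171.90.
Line 2 (37.06, Casova, 3,958 units, £965,870.74):
Base rate for 37.06 is 18% + £2.85/unit.
37.06 has an FTA preferential rate, but origin Casova is not Hesune; base rate stands.
Duty = £965,870.74 × 18% + 3,958 × £2.85 = £185,137.03.
Line 3 (52.12, Hesune, 1,371 units, £124,185.18):
Base rate for 52.12 is 7% + £0.16/unit.
Origin Hesune qualifies under the Fenania–Hesune agreement and 52.12 is covered: preferential rate Free applies instead.
Duty = £124,185.18 × 0% = £0.00.
Line 4 (51.64, Casova, 1,407 units, £280,035.21):
Base rate for 51.64 is 14% + £3.30/unit.
Additional duty on 51.64 from Casova: +62.9%. Applied ad valorem rate: 14% + 62.9% = 76.9%.
Duty = £280,035.21 × 76.9% + 1,407 × £3.30 = £219,990.18.
Total = £10,171.90 + £185,137.03 + £0.00 + £219,990.18 = £415,299.11.

£415,299.11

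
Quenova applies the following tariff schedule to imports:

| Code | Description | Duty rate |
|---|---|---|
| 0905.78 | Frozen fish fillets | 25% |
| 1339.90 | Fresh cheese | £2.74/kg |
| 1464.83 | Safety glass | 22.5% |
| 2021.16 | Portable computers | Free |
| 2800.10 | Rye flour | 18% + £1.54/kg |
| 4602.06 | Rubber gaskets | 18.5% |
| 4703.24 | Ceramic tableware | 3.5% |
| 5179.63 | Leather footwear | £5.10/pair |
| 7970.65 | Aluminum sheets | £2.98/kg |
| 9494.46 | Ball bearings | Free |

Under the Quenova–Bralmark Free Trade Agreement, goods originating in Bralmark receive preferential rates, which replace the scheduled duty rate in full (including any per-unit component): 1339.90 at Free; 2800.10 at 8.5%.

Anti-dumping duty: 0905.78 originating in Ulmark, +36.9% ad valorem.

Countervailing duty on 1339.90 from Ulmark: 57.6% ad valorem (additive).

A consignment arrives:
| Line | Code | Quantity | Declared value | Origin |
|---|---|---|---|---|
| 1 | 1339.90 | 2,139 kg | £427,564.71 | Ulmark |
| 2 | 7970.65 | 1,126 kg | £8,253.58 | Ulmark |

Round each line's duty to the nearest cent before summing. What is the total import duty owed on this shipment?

Line 1 (1339.90, Ulmark, 2,139 kg, £427,564.71):
Base rate for 1339.90 is £2.74/kg.
1339.90 has an FTA preferential rate, but origin Ulmark is not Bralmark; base rate stands.
Additional duty on 1339.90 from Ulmark: +57.6% ad valorem. Applied ad valorem rate = 57.6%.
Duty = £427,564.71 × 57.6% + 2,139 × £2.74 = £252,138.13.
Line 2 (7970.65, Ulmark, 1,126 kg, £8,253.58):
Base rate for 7970.65 is £2.98/kg.
Duty = 1,126 × £2.98 = £3,355.48.
Total = £252,138.13 + £3,355.48 = £255,493.61.

£255,493.61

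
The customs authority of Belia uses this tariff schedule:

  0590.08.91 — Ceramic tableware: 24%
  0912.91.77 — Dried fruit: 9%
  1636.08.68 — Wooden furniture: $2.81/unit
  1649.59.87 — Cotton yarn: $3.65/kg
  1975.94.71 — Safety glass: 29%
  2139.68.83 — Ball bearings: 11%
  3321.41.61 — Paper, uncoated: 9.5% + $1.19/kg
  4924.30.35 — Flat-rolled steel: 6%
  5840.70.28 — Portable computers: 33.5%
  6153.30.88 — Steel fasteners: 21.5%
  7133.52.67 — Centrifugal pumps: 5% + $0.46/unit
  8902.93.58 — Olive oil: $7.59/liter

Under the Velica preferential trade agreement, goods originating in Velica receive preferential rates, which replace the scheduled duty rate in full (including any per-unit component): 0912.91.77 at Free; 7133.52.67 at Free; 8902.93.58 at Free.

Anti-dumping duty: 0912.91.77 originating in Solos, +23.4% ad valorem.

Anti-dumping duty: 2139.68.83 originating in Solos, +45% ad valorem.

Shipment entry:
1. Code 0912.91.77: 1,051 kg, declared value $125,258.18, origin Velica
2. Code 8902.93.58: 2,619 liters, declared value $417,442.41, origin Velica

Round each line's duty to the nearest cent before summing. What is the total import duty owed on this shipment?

$0.00

Line 1 (0912.91.77, Velica, 1,051 kg, $125,258.18):
Base rate for 0912.91.77 is 9%.
Origin Velica qualifies under the Belia–Velica agreement and 0912.91.77 is covered: preferential rate Free applies instead.
The additional-duty order on 0912.91.77 targets Solos, not Velica; it does not apply.
Duty = $125,258.18 × 0% = $0.00.
Line 2 (8902.93.58, Velica, 2,619 liters, $417,442.41):
Base rate for 8902.93.58 is $7.59/liter.
Origin Velica qualifies under the Belia–Velica agreement and 8902.93.58 is covered: preferential rate Free applies instead.
Duty = $417,442.41 × 0% = $0.00.
Total = $0.00 + $0.00 = $0.00.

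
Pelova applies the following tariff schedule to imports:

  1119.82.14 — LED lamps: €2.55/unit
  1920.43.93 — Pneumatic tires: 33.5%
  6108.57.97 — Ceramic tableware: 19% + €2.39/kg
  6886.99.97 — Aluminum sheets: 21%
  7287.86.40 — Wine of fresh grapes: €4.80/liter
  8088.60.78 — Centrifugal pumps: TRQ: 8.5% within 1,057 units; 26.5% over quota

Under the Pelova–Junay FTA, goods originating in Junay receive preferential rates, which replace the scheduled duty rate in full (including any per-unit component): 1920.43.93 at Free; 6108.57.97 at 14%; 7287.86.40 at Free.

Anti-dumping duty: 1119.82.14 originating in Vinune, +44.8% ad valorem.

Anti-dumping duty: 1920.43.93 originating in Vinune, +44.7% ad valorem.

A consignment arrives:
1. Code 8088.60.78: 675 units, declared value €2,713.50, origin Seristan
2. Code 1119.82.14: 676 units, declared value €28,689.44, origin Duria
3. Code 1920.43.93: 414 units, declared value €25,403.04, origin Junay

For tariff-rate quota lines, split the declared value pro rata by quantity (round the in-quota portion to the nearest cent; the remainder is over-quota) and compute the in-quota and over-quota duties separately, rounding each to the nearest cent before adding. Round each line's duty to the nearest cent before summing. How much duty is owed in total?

Line 1 (8088.60.78, Seristan, 675 units, €2,713.50):
Code 8088.60.78 is under a tariff-rate quota (threshold 1,057 units). Quantity 675 units is within the quota, so the in-quota rate 8.5% applies to the full value.
Duty = €2,713.50 × 8.5% = €230.65.
Line 2 (1119.82.14, Duria, 676 units, €28,689.44):
Base rate for 1119.82.14 is €2.55/unit.
The additional-duty order on 1119.82.14 targets Vinune, not Duria; it does not apply.
Duty = 676 × €2.55 = €1,723.80.
Line 3 (1920.43.93, Junay, 414 units, €25,403.04):
Base rate for 1920.43.93 is 33.5%.
Origin Junay qualifies under the Pelova–Junay agreement and 1920.43.93 is covered: preferential rate Free applies instead.
The additional-duty order on 1920.43.93 targets Vinune, not Junay; it does not apply.
Duty = €25,403.04 × 0% = €0.00.
Total = €230.65 + €1,723.80 + €0.00 = €1,954.45.

€1,954.45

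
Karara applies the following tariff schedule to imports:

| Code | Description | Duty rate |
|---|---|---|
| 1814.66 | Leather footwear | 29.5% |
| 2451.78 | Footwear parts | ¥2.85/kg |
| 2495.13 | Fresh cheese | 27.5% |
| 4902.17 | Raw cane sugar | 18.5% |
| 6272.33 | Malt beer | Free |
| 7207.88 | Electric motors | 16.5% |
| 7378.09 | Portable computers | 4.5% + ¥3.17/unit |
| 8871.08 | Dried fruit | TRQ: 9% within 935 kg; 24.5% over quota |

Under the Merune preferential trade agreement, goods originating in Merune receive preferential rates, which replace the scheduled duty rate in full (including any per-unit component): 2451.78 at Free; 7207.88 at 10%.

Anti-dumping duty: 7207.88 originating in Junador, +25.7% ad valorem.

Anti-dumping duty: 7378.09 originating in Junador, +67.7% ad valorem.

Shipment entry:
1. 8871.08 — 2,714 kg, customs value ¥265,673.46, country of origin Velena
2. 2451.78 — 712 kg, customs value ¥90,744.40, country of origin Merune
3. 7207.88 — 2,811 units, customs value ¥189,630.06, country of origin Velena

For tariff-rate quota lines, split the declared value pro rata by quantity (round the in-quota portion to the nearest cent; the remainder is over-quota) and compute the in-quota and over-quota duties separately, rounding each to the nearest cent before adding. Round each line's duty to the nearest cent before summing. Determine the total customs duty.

Line 1 (8871.08, Velena, 2,714 kg, ¥265,673.46):
Code 8871.08 is under a tariff-rate quota (threshold 935 kg). In-quota: 935 kg at 9%; over-quota: 1,779 kg at 24.5%.
Pro-rata value split: in-quota = ¥265,673.46 × 935/2,714 = ¥91,527.15; over-quota = ¥265,673.46 − ¥91,527.15 = ¥174,146.31.
In-quota duty = ¥91,527.15 × 9% = ¥8,237.44. Over-quota duty = ¥174,146.31 × 24.5% = ¥42,665.85.
Line duty = ¥8,237.44 + ¥42,665.85 = ¥50,903.29.
Line 2 (2451.78, Merune, 712 kg, ¥90,744.40):
Base rate for 2451.78 is ¥2.85/kg.
Origin Merune qualifies under the Karara–Merune agreement and 2451.78 is covered: preferential rate Free applies instead.
Duty = ¥90,744.40 × 0% = ¥0.00.
Line 3 (7207.88, Velena, 2,811 units, ¥189,630.06):
Base rate for 7207.88 is 16.5%.
7207.88 has an FTA preferential rate, but origin Velena is not Merune; base rate stands.
The additional-duty order on 7207.88 targets Junador, not Velena; it does not apply.
Duty = ¥189,630.06 × 16.5% = ¥31,288.96.
Total = ¥50,903.29 + ¥0.00 + ¥31,288.96 = ¥82,192.25.

¥82,192.25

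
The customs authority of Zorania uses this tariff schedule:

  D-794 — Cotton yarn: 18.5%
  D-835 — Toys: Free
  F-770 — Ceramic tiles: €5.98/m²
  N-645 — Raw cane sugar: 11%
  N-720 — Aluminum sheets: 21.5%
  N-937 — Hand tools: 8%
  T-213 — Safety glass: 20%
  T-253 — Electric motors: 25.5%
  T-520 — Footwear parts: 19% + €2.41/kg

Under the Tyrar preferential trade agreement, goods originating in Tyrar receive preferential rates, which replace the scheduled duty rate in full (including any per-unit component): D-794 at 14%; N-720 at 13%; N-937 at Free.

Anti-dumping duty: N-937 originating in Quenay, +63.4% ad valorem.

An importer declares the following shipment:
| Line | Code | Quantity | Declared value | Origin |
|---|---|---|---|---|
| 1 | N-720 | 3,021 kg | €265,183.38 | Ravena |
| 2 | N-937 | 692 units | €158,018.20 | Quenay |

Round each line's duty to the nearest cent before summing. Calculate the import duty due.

€169,839.42

Line 1 (N-720, Ravena, 3,021 kg, €265,183.38):
Base rate for N-720 is 21.5%.
N-720 has an FTA preferential rate, but origin Ravena is not Tyrar; base rate stands.
Duty = €265,183.38 × 21.5% = €57,014.43.
Line 2 (N-937, Quenay, 692 units, €158,018.20):
Base rate for N-937 is 8%.
N-937 has an FTA preferential rate, but origin Quenay is not Tyrar; base rate stands.
Additional duty on N-937 from Quenay: +63.4%. Applied ad valorem rate: 8% + 63.4% = 71.4%.
Duty = €158,018.20 × 71.4% = €112,824.99.
Total = €57,014.43 + €112,824.99 = €169,839.42.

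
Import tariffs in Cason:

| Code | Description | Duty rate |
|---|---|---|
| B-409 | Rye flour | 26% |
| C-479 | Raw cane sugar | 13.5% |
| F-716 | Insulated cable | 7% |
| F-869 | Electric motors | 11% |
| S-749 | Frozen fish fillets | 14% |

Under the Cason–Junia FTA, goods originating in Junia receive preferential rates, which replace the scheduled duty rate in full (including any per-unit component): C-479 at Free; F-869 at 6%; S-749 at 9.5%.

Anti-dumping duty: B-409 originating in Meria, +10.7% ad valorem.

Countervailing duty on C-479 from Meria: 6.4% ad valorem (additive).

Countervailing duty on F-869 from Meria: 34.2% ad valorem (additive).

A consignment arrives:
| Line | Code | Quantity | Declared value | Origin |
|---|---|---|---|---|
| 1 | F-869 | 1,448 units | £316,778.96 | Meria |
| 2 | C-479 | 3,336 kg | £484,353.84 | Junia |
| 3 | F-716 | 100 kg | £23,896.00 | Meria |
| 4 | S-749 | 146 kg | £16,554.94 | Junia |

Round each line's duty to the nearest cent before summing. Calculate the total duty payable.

Line 1 (F-869, Meria, 1,448 units, £316,778.96):
Base rate for F-869 is 11%.
F-869 has an FTA preferential rate, but origin Meria is not Junia; base rate stands.
Additional duty on F-869 from Meria: +34.2%. Applied ad valorem rate: 11% + 34.2% = 45.2%.
Duty = £316,778.96 × 45.2% = £143,184.09.
Line 2 (C-479, Junia, 3,336 kg, £484,353.84):
Base rate for C-479 is 13.5%.
Origin Junia qualifies under the Cason–Junia agreement and C-479 is covered: preferential rate Free applies instead.
The additional-duty order on C-479 targets Meria, not Junia; it does not apply.
Duty = £484,353.84 × 0% = £0.00.
Line 3 (F-716, Meria, 100 kg, £23,896.00):
Base rate for F-716 is 7%.
Duty = £23,896.00 × 7% = £1,672.72.
Line 4 (S-749, Junia, 146 kg, £16,554.94):
Base rate for S-749 is 14%.
Origin Junia qualifies under the Cason–Junia agreement and S-749 is covered: preferential rate 9.5% applies instead.
Duty = £16,554.94 × 9.5% = £1,572.72.
Total = £143,184.09 + £0.00 + £1,672.72 + £1,572.72 = £146,429.53.

£146,429.53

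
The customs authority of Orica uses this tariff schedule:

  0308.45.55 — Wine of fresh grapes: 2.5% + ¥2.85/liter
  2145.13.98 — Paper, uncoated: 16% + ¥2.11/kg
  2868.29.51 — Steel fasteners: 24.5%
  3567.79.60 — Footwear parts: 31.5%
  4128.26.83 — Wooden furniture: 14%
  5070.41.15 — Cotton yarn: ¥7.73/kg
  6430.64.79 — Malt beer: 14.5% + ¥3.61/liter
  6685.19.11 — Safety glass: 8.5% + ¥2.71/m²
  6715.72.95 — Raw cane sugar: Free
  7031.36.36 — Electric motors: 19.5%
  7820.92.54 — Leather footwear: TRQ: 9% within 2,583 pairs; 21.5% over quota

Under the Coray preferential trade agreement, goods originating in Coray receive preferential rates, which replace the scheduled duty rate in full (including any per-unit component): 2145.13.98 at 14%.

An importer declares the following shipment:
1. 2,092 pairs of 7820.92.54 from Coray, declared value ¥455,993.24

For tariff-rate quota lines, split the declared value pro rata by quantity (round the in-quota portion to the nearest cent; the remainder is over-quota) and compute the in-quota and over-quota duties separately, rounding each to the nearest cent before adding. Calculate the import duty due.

Line 1 (7820.92.54, Coray, 2,092 pairs, ¥455,993.24):
Code 7820.92.54 is under a tariff-rate quota (threshold 2,583 pairs). Quantity 2,092 pairs is within the quota, so the in-quota rate 9% applies to the full value.
Duty = ¥455,993.24 × 9% = ¥41,039.39.

¥41,039.39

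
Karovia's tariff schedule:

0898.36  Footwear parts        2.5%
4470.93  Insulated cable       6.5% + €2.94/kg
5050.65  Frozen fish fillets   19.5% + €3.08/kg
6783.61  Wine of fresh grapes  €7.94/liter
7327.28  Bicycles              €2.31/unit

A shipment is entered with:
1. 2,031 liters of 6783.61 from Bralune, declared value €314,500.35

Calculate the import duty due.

€16,126.14

Line 1 (6783.61, Bralune, 2,031 liters, €314,500.35):
Base rate for 6783.61 is €7.94/liter.
Duty = 2,031 × €7.94 = €16,126.14.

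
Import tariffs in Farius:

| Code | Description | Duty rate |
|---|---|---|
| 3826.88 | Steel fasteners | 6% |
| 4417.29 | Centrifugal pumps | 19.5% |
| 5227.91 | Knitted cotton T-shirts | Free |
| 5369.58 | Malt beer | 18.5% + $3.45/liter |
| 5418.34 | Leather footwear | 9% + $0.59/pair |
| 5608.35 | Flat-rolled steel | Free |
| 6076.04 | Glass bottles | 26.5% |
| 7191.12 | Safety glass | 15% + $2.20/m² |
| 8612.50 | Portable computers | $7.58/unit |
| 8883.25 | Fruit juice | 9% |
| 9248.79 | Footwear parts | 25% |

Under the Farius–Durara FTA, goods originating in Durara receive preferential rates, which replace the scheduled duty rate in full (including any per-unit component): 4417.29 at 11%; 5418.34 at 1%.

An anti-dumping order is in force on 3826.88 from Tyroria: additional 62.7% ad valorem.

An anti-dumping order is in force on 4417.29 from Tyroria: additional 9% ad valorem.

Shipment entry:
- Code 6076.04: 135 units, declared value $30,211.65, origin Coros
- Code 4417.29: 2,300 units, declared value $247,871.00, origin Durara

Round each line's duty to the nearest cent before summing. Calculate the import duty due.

$35,271.90

Line 1 (6076.04, Coros, 135 units, $30,211.65):
Base rate for 6076.04 is 26.5%.
Duty = $30,211.65 × 26.5% = $8,006.09.
Line 2 (4417.29, Durara, 2,300 units, $247,871.00):
Base rate for 4417.29 is 19.5%.
Origin Durara qualifies under the Farius–Durara agreement and 4417.29 is covered: preferential rate 11% applies instead.
The additional-duty order on 4417.29 targets Tyroria, not Durara; it does not apply.
Duty = $247,871.00 × 11% = $27,265.81.
Total = $8,006.09 + $27,265.81 = $35,271.90.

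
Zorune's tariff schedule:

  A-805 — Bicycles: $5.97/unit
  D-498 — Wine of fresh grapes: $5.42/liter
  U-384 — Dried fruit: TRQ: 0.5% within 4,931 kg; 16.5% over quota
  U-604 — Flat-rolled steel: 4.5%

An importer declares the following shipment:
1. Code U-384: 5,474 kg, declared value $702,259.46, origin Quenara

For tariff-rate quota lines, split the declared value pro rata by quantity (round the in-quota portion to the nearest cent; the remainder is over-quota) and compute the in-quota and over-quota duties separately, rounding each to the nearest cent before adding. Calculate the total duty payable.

$14,657.13

Line 1 (U-384, Quenara, 5,474 kg, $702,259.46):
Code U-384 is under a tariff-rate quota (threshold 4,931 kg). In-quota: 4,931 kg at 0.5%; over-quota: 543 kg at 16.5%.
Pro-rata value split: in-quota = $702,259.46 × 4,931/5,474 = $632,597.99; over-quota = $702,259.46 − $632,597.99 = $69,661.47.
In-quota duty = $632,597.99 × 0.5% = $3,162.99. Over-quota duty = $69,661.47 × 16.5% = $11,494.14.
Line duty = $3,162.99 + $11,494.14 = $14,657.13.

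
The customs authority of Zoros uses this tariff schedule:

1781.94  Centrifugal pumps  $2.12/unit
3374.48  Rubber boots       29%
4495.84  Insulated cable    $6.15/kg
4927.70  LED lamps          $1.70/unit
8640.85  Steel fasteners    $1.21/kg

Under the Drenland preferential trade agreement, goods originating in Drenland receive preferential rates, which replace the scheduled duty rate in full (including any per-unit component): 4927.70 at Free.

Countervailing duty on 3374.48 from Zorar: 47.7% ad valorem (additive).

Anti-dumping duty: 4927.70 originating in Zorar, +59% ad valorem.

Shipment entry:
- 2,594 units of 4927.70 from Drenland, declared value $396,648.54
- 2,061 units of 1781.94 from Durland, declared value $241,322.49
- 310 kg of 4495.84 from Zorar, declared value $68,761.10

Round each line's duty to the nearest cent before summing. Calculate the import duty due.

Line 1 (4927.70, Drenland, 2,594 units, $396,648.54):
Base rate for 4927.70 is $1.70/unit.
Origin Drenland qualifies under the Zoros–Drenland agreement and 4927.70 is covered: preferential rate Free applies instead.
The additional-duty order on 4927.70 targets Zorar, not Drenland; it does not apply.
Duty = $396,648.54 × 0% = $0.00.
Line 2 (1781.94, Durland, 2,061 units, $241,322.49):
Base rate for 1781.94 is $2.12/unit.
Duty = 2,061 × $2.12 = $4,369.32.
Line 3 (4495.84, Zorar, 310 kg, $68,761.10):
Base rate for 4495.84 is $6.15/kg.
Duty = 310 × $6.15 = $1,906.50.
Total = $0.00 + $4,369.32 + $1,906.50 = $6,275.82.

$6,275.82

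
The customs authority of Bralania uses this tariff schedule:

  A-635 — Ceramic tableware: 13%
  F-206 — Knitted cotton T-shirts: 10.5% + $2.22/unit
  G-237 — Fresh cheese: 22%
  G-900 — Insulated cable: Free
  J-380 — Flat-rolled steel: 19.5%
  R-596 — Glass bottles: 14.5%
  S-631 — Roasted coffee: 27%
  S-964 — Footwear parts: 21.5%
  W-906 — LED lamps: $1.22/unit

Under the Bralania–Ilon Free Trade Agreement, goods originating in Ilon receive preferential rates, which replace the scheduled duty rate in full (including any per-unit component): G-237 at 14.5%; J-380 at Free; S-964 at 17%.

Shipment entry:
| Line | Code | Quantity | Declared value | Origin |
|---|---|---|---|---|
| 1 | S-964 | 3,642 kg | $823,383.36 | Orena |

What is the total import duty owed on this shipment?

$177,027.42

Line 1 (S-964, Orena, 3,642 kg, $823,383.36):
Base rate for S-964 is 21.5%.
S-964 has an FTA preferential rate, but origin Orena is not Ilon; base rate stands.
Duty = $823,383.36 × 21.5% = $177,027.42.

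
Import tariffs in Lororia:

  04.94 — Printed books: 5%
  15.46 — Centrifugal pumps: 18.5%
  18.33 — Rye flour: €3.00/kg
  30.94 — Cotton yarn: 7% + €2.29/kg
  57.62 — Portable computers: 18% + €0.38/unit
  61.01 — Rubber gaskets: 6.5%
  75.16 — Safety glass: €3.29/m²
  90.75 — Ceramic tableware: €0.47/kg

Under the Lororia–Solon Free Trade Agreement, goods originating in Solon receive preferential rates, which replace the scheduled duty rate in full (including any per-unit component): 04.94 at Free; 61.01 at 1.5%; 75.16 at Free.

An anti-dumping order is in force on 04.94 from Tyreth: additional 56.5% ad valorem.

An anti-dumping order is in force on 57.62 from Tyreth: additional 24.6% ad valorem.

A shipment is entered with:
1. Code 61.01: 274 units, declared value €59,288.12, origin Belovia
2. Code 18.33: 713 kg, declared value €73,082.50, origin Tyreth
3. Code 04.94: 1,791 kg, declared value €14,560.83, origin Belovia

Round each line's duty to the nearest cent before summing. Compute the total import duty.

Line 1 (61.01, Belovia, 274 units, €59,288.12):
Base rate for 61.01 is 6.5%.
61.01 has an FTA preferential rate, but origin Belovia is not Solon; base rate stands.
Duty = €59,288.12 × 6.5% = €3,853.73.
Line 2 (18.33, Tyreth, 713 kg, €73,082.50):
Base rate for 18.33 is €3.00/kg.
Duty = 713 × €3.00 = €2,139.00.
Line 3 (04.94, Belovia, 1,791 kg, €14,560.83):
Base rate for 04.94 is 5%.
04.94 has an FTA preferential rate, but origin Belovia is not Solon; base rate stands.
The additional-duty order on 04.94 targets Tyreth, not Belovia; it does not apply.
Duty = €14,560.83 × 5% = €728.04.
Total = €3,853.73 + €2,139.00 + €728.04 = €6,720.77.

€6,720.77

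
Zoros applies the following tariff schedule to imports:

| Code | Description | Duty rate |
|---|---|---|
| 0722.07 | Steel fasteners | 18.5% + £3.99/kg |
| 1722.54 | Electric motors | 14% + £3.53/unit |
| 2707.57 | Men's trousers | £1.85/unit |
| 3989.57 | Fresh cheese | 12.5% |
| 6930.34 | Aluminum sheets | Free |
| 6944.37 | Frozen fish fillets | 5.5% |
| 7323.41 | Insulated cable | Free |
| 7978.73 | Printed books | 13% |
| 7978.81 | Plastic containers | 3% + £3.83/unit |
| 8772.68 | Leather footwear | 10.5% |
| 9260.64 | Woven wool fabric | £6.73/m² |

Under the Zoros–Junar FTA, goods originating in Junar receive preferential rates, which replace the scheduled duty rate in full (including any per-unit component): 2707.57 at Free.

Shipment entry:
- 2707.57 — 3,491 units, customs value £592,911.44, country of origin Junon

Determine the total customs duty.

Line 1 (2707.57, Junon, 3,491 units, £592,911.44):
Base rate for 2707.57 is £1.85/unit.
2707.57 has an FTA preferential rate, but origin Junon is not Junar; base rate stands.
Duty = 3,491 × £1.85 = £6,458.35.

£6,458.35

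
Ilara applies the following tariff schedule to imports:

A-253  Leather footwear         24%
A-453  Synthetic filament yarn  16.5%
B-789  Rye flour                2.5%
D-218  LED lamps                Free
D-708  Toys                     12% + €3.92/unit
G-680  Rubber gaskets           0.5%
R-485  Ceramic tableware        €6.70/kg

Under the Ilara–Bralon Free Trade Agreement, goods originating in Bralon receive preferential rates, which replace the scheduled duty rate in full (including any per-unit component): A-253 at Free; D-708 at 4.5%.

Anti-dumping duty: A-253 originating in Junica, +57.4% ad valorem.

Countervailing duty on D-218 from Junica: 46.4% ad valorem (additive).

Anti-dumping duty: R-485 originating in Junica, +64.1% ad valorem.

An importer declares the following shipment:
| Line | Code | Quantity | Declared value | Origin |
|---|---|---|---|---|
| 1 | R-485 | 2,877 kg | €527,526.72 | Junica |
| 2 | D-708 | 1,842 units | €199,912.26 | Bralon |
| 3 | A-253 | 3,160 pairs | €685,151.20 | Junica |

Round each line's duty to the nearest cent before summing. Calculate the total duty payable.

Line 1 (R-485, Junica, 2,877 kg, €527,526.72):
Base rate for R-485 is €6.70/kg.
Additional duty on R-485 from Junica: +64.1% ad valorem. Applied ad valorem rate = 64.1%.
Duty = €527,526.72 × 64.1% + 2,877 × €6.70 = €357,420.53.
Line 2 (D-708, Bralon, 1,842 units, €199,912.26):
Base rate for D-708 is 12% + €3.92/unit.
Origin Bralon qualifies under the Ilara–Bralon agreement and D-708 is covered: preferential rate 4.5% applies instead.
Duty = €199,912.26 × 4.5% = €8,996.05.
Line 3 (A-253, Junica, 3,160 pairs, €685,151.20):
Base rate for A-253 is 24%.
A-253 has an FTA preferential rate, but origin Junica is not Bralon; base rate stands.
Additional duty on A-253 from Junica: +57.4%. Applied ad valorem rate: 24% + 57.4% = 81.4%.
Duty = €685,151.20 × 81.4% = €557,713.08.
Total = €357,420.53 + €8,996.05 + €557,713.08 = €924,129.66.

€924,129.66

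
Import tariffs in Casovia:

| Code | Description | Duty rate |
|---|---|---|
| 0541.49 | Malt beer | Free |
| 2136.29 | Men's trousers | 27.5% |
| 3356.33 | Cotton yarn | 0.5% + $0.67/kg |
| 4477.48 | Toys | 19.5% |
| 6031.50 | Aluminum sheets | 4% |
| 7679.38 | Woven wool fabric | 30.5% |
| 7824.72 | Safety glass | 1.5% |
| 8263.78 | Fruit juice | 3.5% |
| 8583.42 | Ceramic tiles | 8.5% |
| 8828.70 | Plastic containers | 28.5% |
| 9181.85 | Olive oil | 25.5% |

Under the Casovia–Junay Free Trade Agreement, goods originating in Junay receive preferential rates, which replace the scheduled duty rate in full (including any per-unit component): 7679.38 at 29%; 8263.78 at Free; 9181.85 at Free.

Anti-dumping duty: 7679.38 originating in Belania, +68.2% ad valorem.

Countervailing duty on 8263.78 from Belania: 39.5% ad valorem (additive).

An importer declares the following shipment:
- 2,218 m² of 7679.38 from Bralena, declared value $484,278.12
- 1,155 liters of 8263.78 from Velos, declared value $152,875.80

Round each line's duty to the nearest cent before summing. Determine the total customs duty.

Line 1 (7679.38, Bralena, 2,218 m², $484,278.12):
Base rate for 7679.38 is 30.5%.
7679.38 has an FTA preferential rate, but origin Bralena is not Junay; base rate stands.
The additional-duty order on 7679.38 targets Belania, not Bralena; it does not apply.
Duty = $484,278.12 × 30.5% = $147,704.83.
Line 2 (8263.78, Velos, 1,155 liters, $152,875.80):
Base rate for 8263.78 is 3.5%.
8263.78 has an FTA preferential rate, but origin Velos is not Junay; base rate stands.
The additional-duty order on 8263.78 targets Belania, not Velos; it does not apply.
Duty = $152,875.80 × 3.5% = $5,350.65.
Total = $147,704.83 + $5,350.65 = $153,055.48.

$153,055.48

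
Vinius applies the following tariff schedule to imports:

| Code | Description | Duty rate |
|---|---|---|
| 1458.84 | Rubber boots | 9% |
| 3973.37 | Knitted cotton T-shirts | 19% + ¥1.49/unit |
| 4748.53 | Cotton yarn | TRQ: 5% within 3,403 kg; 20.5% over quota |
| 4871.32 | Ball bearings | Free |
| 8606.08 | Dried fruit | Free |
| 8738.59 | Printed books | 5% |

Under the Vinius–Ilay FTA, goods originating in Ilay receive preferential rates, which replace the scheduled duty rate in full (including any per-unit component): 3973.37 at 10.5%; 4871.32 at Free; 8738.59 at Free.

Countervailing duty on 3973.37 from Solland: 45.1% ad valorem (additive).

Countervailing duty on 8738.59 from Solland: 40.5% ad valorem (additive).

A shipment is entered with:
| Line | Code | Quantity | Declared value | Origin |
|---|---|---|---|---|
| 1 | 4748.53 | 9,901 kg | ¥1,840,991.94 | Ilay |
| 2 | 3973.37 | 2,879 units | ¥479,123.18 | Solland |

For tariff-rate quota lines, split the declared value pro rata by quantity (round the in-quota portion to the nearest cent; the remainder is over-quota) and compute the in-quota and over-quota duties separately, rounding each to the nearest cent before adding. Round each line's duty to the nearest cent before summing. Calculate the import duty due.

¥590,734.17

Line 1 (4748.53, Ilay, 9,901 kg, ¥1,840,991.94):
Code 4748.53 is under a tariff-rate quota (threshold 3,403 kg). In-quota: 3,403 kg at 5%; over-quota: 6,498 kg at 20.5%.
Pro-rata value split: in-quota = ¥1,840,991.94 × 3,403/9,901 = ¥632,753.82; over-quota = ¥1,840,991.94 − ¥632,753.82 = ¥1,208,238.12.
In-quota duty = ¥632,753.82 × 5% = ¥31,637.69. Over-quota duty = ¥1,208,238.12 × 20.5% = ¥247,688.81.
Line duty = ¥31,637.69 + ¥247,688.81 = ¥279,326.50.
Line 2 (3973.37, Solland, 2,879 units, ¥479,123.18):
Base rate for 3973.37 is 19% + ¥1.49/unit.
3973.37 has an FTA preferential rate, but origin Solland is not Ilay; base rate stands.
Additional duty on 3973.37 from Solland: +45.1%. Applied ad valorem rate: 19% + 45.1% = 64.1%.
Duty = ¥479,123.18 × 64.1% + 2,879 × ¥1.49 = ¥311,407.67.
Total = ¥279,326.50 + ¥311,407.67 = ¥590,734.17.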